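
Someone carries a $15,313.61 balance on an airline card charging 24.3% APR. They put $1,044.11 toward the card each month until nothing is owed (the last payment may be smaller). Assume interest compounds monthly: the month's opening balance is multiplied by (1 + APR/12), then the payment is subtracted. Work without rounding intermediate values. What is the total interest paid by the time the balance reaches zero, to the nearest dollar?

Monthly rate r = 24.3%/12 = 2.025% = 0.02025.
Payoff takes n = ⌈−ln(1 − rB₀/P)/ln(1+r)⌉ = ⌈17.578⌉ = 18 payments; the last is $606.04.
Total paid = 17·$1,044.11 + $606.04 = $18,355.91.
Total interest = total paid − principal = $18,355.91 − $15,313.61 = $3,042.30.

$3,042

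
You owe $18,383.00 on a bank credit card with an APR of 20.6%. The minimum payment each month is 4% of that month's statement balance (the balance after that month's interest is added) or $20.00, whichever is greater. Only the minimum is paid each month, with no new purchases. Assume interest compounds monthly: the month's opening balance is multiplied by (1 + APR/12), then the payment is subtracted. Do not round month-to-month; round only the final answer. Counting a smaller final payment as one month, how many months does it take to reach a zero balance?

185 months

Monthly rate r = 20.6%/12 = 1.71667% = 0.0171667.
While 4% of the post-interest balance exceeds $20.00, each month B ← (B·(1+r))·(1 − 0.04), i.e. B shrinks by the factor (1+r)·0.96 = 0.97648.
This holds for months 1–153. Entering month 154 the balance is $481.85; 4% of the post-interest balance is now below $20.00, so the flat $20.00 minimum applies from here.
From month 154 a fixed $20.00 at rate r clears $481.85 in 32 more payments. Total: 153 + 32 = 185 months.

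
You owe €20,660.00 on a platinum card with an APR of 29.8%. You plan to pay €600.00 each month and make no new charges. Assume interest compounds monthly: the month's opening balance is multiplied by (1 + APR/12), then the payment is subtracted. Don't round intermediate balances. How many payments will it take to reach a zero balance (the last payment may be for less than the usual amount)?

Monthly rate r = 29.8%/12 = 2.48333% = 0.0248333.
Recurrence: B ← B·(1+r) − €600.00.
Month 1: interest €513.06; balance after payment €20,573.06.
Month 2: interest €510.90; balance after payment €20,483.95.
Closed form: n = −ln(1 − rB₀/P)/ln(1+r) = −ln(0.14491)/ln(1.02483) ≈ 78.747, so the balance reaches zero during payment 79.

79 payments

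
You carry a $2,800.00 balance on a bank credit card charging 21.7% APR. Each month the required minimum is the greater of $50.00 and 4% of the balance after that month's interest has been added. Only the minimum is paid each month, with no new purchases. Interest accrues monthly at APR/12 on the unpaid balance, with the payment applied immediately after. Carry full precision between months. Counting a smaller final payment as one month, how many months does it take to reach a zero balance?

Monthly rate r = 21.7%/12 = 1.80833% = 0.0180833.
While 4% of the post-interest balance exceeds $50.00, each month B ← (B·(1+r))·(1 − 0.04), i.e. B shrinks by the factor (1+r)·0.96 = 0.97736.
This holds for months 1–36. Entering month 37 the balance is $1,227.78; 4% of the post-interest balance is now below $50.00, so the flat $50.00 minimum applies from here.
From month 37 a fixed $50.00 at rate r clears $1,227.78 in 33 more payments. Total: 36 + 33 = 69 months.

69 months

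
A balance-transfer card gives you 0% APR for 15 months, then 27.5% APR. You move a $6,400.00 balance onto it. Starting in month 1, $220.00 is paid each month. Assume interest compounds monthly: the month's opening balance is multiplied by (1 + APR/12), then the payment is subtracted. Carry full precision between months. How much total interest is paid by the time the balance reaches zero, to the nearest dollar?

$687

Promo months 1–15 at r₀ = 0%/12 = 0; months 16+ at r₁ = 27.5%/12 = 0.0229167.
After month 15 (no interest yet): B = $6,400.00 − 15·$220.00 = $3,100.00.
Then at r₁ with $220.00/mo: n₂ = −ln(1 − r₁·B/P)/ln(1+r₁) ≈ 17.21 → 18 more payments.
Total paid = 32·$220.00 + $46.77 = $7,086.77; interest = $7,086.77 − $6,400.00 = $686.77.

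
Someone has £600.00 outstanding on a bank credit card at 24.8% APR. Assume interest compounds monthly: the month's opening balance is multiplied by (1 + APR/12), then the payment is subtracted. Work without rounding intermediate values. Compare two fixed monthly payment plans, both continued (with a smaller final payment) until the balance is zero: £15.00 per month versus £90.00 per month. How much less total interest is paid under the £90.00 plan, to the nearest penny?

Monthly rate r = 24.8%/12 = 2.06667% = 0.0206667.
At £15.00/mo: n = ⌈−ln(1 − rB₀/P)/ln(1+r)⌉ = 86 payments (last £10.14); total interest = total paid − £600.00 = £685.14.
At £90.00/mo: 8 payments (last £22.39); total interest £52.39.
Interest saved = £685.14 − £52.39 = £632.75.

£632.75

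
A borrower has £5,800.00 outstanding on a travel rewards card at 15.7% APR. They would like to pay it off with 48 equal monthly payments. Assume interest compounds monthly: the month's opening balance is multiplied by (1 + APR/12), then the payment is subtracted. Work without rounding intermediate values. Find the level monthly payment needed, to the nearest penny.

Monthly rate r = 15.7%/12 = 1.30833% = 0.0130833.
Level-payment amortization: P = B₀·r / (1 − (1+r)^(−n)) = 5800.00·0.0130833 / (1 − 1.01308^(−48)).
Denominator 1 − (1+r)^(−48) = 0.464164098.
P = 75.8833 / 0.464164098 ≈ 163.48.

£163.48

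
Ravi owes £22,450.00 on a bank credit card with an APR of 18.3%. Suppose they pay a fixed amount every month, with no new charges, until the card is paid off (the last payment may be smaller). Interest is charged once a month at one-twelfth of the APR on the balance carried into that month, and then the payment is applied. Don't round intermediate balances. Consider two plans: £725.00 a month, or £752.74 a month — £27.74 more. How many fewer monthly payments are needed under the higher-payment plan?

2 fewer payments

Monthly rate r = 18.3%/12 = 1.525% = 0.01525.
At £725.00/mo: n = ⌈−ln(1 − rB₀/P)/ln(1+r)⌉ = 43 payments (last £164.71); total interest = total paid − £22,450.00 = £8,164.71.
At £752.74/mo: 41 payments (last £62.45); total interest £7,722.05.
Payments saved = 43 − 41 = 2.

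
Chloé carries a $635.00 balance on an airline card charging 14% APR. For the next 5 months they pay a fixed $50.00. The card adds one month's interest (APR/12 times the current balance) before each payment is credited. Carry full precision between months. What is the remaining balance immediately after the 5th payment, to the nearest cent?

$417.01

Monthly rate r = 14%/12 = 1.16667% = 0.0116667.
Each month: B ← B·(1+r) − $50.00.
Month 1: interest $7.41; balance after payment $592.41.
Month 2: interest $6.91; balance after payment $549.32.
Month 3: interest $6.41; balance after payment $505.73.
Month 4: interest $5.90; balance after payment $461.63.
Month 5: interest $5.39; balance after payment $417.01.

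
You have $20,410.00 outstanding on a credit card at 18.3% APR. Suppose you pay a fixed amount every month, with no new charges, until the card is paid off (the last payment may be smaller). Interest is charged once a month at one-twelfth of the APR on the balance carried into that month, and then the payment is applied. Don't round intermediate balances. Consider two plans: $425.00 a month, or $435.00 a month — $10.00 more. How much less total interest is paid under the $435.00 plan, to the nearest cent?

$882.56

Monthly rate r = 18.3%/12 = 1.525% = 0.01525.
At $425.00/mo: n = ⌈−ln(1 − rB₀/P)/ln(1+r)⌉ = 88 payments (last $38.82); total interest = total paid − $20,410.00 = $16,603.82.
At $435.00/mo: 84 payments (last $26.26); total interest $15,721.26.
Interest saved = $16,603.82 − $15,721.26 = $882.56.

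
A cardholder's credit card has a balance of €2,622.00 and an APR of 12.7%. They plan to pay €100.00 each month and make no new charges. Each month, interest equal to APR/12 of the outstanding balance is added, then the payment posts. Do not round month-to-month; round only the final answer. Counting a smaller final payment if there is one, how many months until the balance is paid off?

Monthly rate r = 12.7%/12 = 1.05833% = 0.0105833.
Recurrence: B ← B·(1+r) − €100.00.
Month 1: interest €27.75; balance after payment €2,549.75.
Month 2: interest €26.98; balance after payment €2,476.73.
Closed form: n = −ln(1 − rB₀/P)/ln(1+r) = −ln(0.7225)/ln(1.01058) ≈ 30.874, so the balance reaches zero during payment 31.

31 months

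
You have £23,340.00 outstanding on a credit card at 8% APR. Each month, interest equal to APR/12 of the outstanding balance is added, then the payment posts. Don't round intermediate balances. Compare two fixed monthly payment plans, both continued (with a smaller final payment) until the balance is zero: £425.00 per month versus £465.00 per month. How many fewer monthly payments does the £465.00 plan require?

Monthly rate r = 8%/12 = 0.666667% = 0.00666667.
At £425.00/mo: n = ⌈−ln(1 − rB₀/P)/ln(1+r)⌉ = 69 payments (last £260.21); total interest = total paid − £23,340.00 = £5,820.21.
At £465.00/mo: 62 payments (last £146.27); total interest £5,171.27.
Payments saved = 69 − 62 = 7.

7 fewer payments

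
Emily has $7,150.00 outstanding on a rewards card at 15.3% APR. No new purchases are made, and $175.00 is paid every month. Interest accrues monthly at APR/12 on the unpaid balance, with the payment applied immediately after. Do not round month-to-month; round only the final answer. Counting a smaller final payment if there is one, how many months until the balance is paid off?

59 payments

Monthly rate r = 15.3%/12 = 1.275% = 0.01275.
Recurrence: B ← B·(1+r) − $175.00.
Month 1: interest $91.16; balance after payment $7,066.16.
Month 2: interest $90.09; balance after payment $6,981.26.
Closed form: n = −ln(1 − rB₀/P)/ln(1+r) = −ln(0.47907)/ln(1.01275) ≈ 58.085, so the balance reaches zero during payment 59.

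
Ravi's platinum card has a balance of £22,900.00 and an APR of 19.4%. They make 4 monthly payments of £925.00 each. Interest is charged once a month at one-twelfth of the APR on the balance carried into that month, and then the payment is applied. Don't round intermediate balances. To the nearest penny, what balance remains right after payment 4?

£20,626.47

Monthly rate r = 19.4%/12 = 1.61667% = 0.0161667.
Each month: B ← B·(1+r) − £925.00.
Month 1: interest £370.22; balance after payment £22,345.22.
Month 2: interest £361.25; balance after payment £21,781.46.
Month 3: interest £352.13; balance after payment £21,208.60.
Month 4: interest £342.87; balance after payment £20,626.47.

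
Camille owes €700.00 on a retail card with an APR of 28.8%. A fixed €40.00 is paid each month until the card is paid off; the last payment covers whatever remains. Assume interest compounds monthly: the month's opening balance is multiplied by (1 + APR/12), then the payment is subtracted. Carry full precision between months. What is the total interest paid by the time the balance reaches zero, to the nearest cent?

Monthly rate r = 28.8%/12 = 2.4% = 0.024.
Payoff takes n = ⌈−ln(1 − rB₀/P)/ln(1+r)⌉ = ⌈22.968⌉ = 23 payments; the last is €38.74.
Total paid = 22·€40.00 + €38.74 = €918.74.
Total interest = total paid − principal = €918.74 − €700.00 = €218.74.

€218.74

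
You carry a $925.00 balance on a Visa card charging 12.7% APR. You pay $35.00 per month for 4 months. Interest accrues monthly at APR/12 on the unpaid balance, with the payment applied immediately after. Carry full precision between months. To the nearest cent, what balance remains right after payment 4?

Monthly rate r = 12.7%/12 = 1.05833% = 0.0105833.
Each month: B ← B·(1+r) − $35.00.
Month 1: interest $9.79; balance after payment $899.79.
Month 2: interest $9.52; balance after payment $874.31.
Month 3: interest $9.25; balance after payment $848.57.
Month 4: interest $8.98; balance after payment $822.55.

$822.55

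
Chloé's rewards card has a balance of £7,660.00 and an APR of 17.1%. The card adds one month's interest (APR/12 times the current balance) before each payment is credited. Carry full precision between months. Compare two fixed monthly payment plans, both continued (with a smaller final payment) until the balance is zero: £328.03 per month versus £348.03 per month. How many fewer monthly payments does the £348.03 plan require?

2 fewer payments

Monthly rate r = 17.1%/12 = 1.425% = 0.01425.
At £328.03/mo: n = ⌈−ln(1 − rB₀/P)/ln(1+r)⌉ = 29 payments (last £195.77); total interest = total paid − £7,660.00 = £1,720.61.
At £348.03/mo: 27 payments (last £208.76); total interest £1,597.54.
Payments saved = 29 − 27 = 2.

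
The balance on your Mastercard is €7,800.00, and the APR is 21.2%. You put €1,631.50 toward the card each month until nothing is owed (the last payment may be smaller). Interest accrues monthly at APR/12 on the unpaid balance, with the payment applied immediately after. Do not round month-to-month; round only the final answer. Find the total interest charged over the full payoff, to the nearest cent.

€421.52

Monthly rate r = 21.2%/12 = 1.76667% = 0.0176667.
Payoff takes n = ⌈−ln(1 − rB₀/P)/ln(1+r)⌉ = ⌈5.039⌉ = 6 payments; the last is €64.02.
Total paid = 5·€1,631.50 + €64.02 = €8,221.52.
Total interest = total paid − principal = €8,221.52 − €7,800.00 = €421.52.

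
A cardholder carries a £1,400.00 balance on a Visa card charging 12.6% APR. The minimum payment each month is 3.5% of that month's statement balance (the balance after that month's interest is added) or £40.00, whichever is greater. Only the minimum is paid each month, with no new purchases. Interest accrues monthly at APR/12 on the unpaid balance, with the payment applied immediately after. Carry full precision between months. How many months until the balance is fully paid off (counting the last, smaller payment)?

43 months

Monthly rate r = 12.6%/12 = 1.05% = 0.0105.
While 3.5% of the post-interest balance exceeds £40.00, each month B ← (B·(1+r))·(1 − 0.035), i.e. B shrinks by the factor (1+r)·0.965 = 0.97513.
This holds for months 1–9. Entering month 10 the balance is £1,116.09; 3.5% of the post-interest balance is now below £40.00, so the flat £40.00 minimum applies from here.
From month 10 a fixed £40.00 at rate r clears £1,116.09 in 34 more payments. Total: 9 + 34 = 43 months.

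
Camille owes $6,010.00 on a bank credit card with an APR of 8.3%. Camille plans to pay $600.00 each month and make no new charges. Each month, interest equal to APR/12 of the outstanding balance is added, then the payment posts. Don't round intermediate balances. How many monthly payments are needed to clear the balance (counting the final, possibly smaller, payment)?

11 payments

Monthly rate r = 8.3%/12 = 0.691667% = 0.00691667.
Recurrence: B ← B·(1+r) − $600.00.
Month 1: interest $41.57; balance after payment $5,451.57.
Month 2: interest $37.71; balance after payment $4,889.28.
Closed form: n = −ln(1 − rB₀/P)/ln(1+r) = −ln(0.93072)/ln(1.00692) ≈ 10.416, so the balance reaches zero during payment 11.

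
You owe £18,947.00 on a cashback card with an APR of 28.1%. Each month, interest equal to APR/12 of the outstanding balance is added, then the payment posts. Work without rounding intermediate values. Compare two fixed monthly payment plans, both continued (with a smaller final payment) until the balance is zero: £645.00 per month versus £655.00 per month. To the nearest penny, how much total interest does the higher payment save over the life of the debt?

Monthly rate r = 28.1%/12 = 2.34167% = 0.0234167.
At £645.00/mo: n = ⌈−ln(1 − rB₀/P)/ln(1+r)⌉ = 51 payments (last £196.57); total interest = total paid − £18,947.00 = £13,499.57.
At £655.00/mo: 49 payments (last £572.43); total interest £13,065.43.
Interest saved = £13,499.57 − £13,065.43 = £434.14.

£434.14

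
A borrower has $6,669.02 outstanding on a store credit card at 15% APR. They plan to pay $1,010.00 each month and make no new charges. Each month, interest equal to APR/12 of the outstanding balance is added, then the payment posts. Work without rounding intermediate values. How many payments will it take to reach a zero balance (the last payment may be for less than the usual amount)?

Monthly rate r = 15%/12 = 1.25% = 0.0125.
Recurrence: B ← B·(1+r) − $1,010.00.
Month 1: interest $83.36; balance after payment $5,742.38.
Month 2: interest $71.78; balance after payment $4,804.16.
Closed form: n = −ln(1 − rB₀/P)/ln(1+r) = −ln(0.91746)/ln(1.0125) ≈ 6.934, so the balance reaches zero during payment 7.

7 months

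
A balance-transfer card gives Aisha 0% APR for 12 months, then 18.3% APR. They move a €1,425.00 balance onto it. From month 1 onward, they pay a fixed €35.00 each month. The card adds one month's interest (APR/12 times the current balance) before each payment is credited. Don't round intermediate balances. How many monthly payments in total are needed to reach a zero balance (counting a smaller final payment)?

51 payments

Promo months 1–12 at r₀ = 0%/12 = 0; months 13+ at r₁ = 18.3%/12 = 0.01525.
After month 12 (no interest yet): B = €1,425.00 − 12·€35.00 = €1,005.00.
Then at r₁ with €35.00/mo: n₂ = −ln(1 − r₁·B/P)/ln(1+r₁) ≈ 38.06 → 39 more payments.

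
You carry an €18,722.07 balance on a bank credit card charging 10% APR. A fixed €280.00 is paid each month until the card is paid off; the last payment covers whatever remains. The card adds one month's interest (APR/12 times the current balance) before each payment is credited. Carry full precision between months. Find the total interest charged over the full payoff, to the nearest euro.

€8,764

Monthly rate r = 10%/12 = 0.833333% = 0.00833333.
Payoff takes n = ⌈−ln(1 − rB₀/P)/ln(1+r)⌉ = ⌈98.164⌉ = 99 payments; the last is €46.20.
Total paid = 98·€280.00 + €46.20 = €27,486.20.
Total interest = total paid − principal = €27,486.20 − €18,722.07 = €8,764.13.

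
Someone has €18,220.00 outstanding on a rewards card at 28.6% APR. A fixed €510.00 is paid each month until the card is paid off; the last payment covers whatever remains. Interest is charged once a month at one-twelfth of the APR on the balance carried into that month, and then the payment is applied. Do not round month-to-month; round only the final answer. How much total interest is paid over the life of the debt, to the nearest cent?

€23,069.24

Monthly rate r = 28.6%/12 = 2.38333% = 0.0238333.
Payoff takes n = ⌈−ln(1 − rB₀/P)/ln(1+r)⌉ = ⌈80.959⌉ = 81 payments; the last is €489.24.
Total paid = 80·€510.00 + €489.24 = €41,289.24.
Total interest = total paid − principal = €41,289.24 − €18,220.00 = €23,069.24.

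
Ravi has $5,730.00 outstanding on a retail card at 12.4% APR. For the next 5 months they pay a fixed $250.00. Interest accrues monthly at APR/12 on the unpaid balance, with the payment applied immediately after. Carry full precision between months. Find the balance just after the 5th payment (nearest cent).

$4,756.13

Monthly rate r = 12.4%/12 = 1.03333% = 0.0103333.
Each month: B ← B·(1+r) − $250.00.
Month 1: interest $59.21; balance after payment $5,539.21.
Month 2: interest $57.24; balance after payment $5,346.45.
Month 3: interest $55.25; balance after payment $5,151.70.
Month 4: interest $53.23; balance after payment $4,954.93.
Month 5: interest $51.20; balance after payment $4,756.13.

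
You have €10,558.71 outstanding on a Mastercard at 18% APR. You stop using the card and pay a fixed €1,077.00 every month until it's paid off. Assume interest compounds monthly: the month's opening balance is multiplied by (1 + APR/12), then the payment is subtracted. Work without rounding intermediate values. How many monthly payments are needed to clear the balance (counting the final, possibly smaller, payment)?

11 payments

Monthly rate r = 18%/12 = 1.5% = 0.015.
Recurrence: B ← B·(1+r) − €1,077.00.
Month 1: interest €158.38; balance after payment €9,640.09.
Month 2: interest €144.60; balance after payment €8,707.69.
Closed form: n = −ln(1 − rB₀/P)/ln(1+r) = −ln(0.85294)/ln(1.015) ≈ 10.684, so the balance reaches zero during payment 11.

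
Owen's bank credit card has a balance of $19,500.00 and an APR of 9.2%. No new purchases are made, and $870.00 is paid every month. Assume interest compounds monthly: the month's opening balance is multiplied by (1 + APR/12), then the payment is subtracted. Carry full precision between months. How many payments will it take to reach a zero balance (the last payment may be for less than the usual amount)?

Monthly rate r = 9.2%/12 = 0.766667% = 0.00766667.
Recurrence: B ← B·(1+r) − $870.00.
Month 1: interest $149.50; balance after payment $18,779.50.
Month 2: interest $143.98; balance after payment $18,053.48.
Closed form: n = −ln(1 − rB₀/P)/ln(1+r) = −ln(0.82816)/ln(1.00767) ≈ 24.687, so the balance reaches zero during payment 25.

25 payments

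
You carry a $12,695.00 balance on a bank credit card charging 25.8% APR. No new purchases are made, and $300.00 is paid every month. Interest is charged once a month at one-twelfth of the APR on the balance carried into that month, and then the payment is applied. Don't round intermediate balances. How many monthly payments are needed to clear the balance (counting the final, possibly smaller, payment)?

Monthly rate r = 25.8%/12 = 2.15% = 0.0215.
Recurrence: B ← B·(1+r) − $300.00.
Month 1: interest $272.94; balance after payment $12,667.94.
Month 2: interest $272.36; balance after payment $12,640.30.
Closed form: n = −ln(1 − rB₀/P)/ln(1+r) = −ln(0.090192)/ln(1.0215) ≈ 113.097, so the balance reaches zero during payment 114.

114 payments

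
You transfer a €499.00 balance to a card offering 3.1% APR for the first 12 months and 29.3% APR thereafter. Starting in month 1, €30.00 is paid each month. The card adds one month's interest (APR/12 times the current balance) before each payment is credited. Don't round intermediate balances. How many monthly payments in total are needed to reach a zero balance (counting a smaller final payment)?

Promo months 1–12 at r₀ = 3.1%/12 = 0.00258333; months 13+ at r₁ = 29.3%/12 = 0.0244167.
After month 12: iterate B ← B·(1+r₀) − €30.00 for 12 months → €149.53.
Then at r₁ with €30.00/mo: n₂ = −ln(1 − r₁·B/P)/ln(1+r₁) ≈ 5.38 → 6 more payments.

18 months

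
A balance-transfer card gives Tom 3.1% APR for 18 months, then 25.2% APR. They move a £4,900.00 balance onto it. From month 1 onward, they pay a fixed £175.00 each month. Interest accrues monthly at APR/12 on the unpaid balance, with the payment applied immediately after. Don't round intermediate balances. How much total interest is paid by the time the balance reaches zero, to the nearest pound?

£446

Promo months 1–18 at r₀ = 3.1%/12 = 0.00258333; months 19+ at r₁ = 25.2%/12 = 0.021.
After month 18: iterate B ← B·(1+r₀) − £175.00 for 18 months → £1,912.79.
Then at r₁ with £175.00/mo: n₂ = −ln(1 − r₁·B/P)/ln(1+r₁) ≈ 12.55 → 13 more payments.
Total paid = 30·£175.00 + £96.20 = £5,346.20; interest = £5,346.20 − £4,900.00 = £446.20.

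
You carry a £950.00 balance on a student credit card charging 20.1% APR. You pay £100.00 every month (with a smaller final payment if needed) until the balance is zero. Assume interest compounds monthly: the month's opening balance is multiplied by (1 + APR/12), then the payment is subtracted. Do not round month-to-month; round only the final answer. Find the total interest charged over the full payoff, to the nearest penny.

£93.55

Monthly rate r = 20.1%/12 = 1.675% = 0.01675.
Payoff takes n = ⌈−ln(1 − rB₀/P)/ln(1+r)⌉ = ⌈10.433⌉ = 11 payments; the last is £43.55.
Total paid = 10·£100.00 + £43.55 = £1,043.55.
Total interest = total paid − principal = £1,043.55 − £950.00 = £93.55.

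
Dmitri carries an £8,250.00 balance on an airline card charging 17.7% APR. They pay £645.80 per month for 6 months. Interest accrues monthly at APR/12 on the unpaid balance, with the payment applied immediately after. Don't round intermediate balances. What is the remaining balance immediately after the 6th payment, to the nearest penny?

£4,987.06

Monthly rate r = 17.7%/12 = 1.475% = 0.01475.
Each month: B ← B·(1+r) − £645.80.
Month 1: interest £121.69; balance after payment £7,725.89.
Month 2: interest £113.96; balance after payment £7,194.04.
Month 3: interest £106.11; balance after payment £6,654.36.
Month 4: interest £98.15; balance after payment £6,106.71.
Month 5: interest £90.07; balance after payment £5,550.98.
Month 6: interest £81.88; balance after payment £4,987.06.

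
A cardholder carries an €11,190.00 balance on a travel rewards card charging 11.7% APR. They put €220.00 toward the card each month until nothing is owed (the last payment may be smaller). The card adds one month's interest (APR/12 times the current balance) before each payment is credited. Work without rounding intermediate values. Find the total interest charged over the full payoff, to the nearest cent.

€4,342.37

Monthly rate r = 11.7%/12 = 0.975% = 0.00975.
Payoff takes n = ⌈−ln(1 − rB₀/P)/ln(1+r)⌉ = ⌈70.601⌉ = 71 payments; the last is €132.37.
Total paid = 70·€220.00 + €132.37 = €15,532.37.
Total interest = total paid − principal = €15,532.37 − €11,190.00 = €4,342.37.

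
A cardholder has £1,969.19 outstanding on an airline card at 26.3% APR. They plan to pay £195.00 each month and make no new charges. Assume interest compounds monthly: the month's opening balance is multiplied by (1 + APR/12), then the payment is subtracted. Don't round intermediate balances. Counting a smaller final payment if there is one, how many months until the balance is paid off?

Monthly rate r = 26.3%/12 = 2.19167% = 0.0219167.
Recurrence: B ← B·(1+r) − £195.00.
Month 1: interest £43.16; balance after payment £1,817.35.
Month 2: interest £39.83; balance after payment £1,662.18.
Closed form: n = −ln(1 − rB₀/P)/ln(1+r) = −ln(0.77868)/ln(1.02192) ≈ 11.539, so the balance reaches zero during payment 12.

12 months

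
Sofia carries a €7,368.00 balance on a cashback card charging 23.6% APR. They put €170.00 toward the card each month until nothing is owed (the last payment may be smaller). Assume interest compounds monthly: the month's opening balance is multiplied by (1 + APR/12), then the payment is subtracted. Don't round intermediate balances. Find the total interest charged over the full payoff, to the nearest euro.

€9,331

Monthly rate r = 23.6%/12 = 1.96667% = 0.0196667.
Payoff takes n = ⌈−ln(1 − rB₀/P)/ln(1+r)⌉ = ⌈98.229⌉ = 99 payments; the last is €39.26.
Total paid = 98·€170.00 + €39.26 = €16,699.26.
Total interest = total paid − principal = €16,699.26 − €7,368.00 = €9,331.26.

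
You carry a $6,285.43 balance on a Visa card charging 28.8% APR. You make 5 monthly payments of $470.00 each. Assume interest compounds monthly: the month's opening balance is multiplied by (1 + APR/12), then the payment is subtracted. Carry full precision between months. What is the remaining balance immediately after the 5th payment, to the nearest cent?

$4,611.23

Monthly rate r = 28.8%/12 = 2.4% = 0.024.
Each month: B ← B·(1+r) − $470.00.
Month 1: interest $150.85; balance after payment $5,966.28.
Month 2: interest $143.19; balance after payment $5,639.47.
Month 3: interest $135.35; balance after payment $5,304.82.
Month 4: interest $127.32; balance after payment $4,962.13.
Month 5: interest $119.09; balance after payment $4,611.23.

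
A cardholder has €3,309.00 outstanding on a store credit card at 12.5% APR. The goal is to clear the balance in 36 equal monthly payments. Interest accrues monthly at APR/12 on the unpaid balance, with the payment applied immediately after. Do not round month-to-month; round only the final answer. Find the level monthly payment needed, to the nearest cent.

Monthly rate r = 12.5%/12 = 1.04167% = 0.0104167.
Level-payment amortization: P = B₀·r / (1 − (1+r)^(−n)) = 3309.00·0.0104167 / (1 − 1.01042^(−36)).
Denominator 1 − (1+r)^(−36) = 0.311376315.
P = 34.4688 / 0.311376315 ≈ 110.70.

€110.70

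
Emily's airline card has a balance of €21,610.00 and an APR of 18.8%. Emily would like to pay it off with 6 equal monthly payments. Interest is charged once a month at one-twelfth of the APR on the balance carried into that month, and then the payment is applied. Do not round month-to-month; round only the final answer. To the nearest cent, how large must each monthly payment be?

Monthly rate r = 18.8%/12 = 1.56667% = 0.0156667.
Level-payment amortization: P = B₀·r / (1 − (1+r)^(−n)) = 21610.00·0.0156667 / (1 − 1.01567^(−6)).
Denominator 1 − (1+r)^(−6) = 0.0890536438.
P = 338.557 / 0.0890536438 ≈ 3801.72.

€3,801.72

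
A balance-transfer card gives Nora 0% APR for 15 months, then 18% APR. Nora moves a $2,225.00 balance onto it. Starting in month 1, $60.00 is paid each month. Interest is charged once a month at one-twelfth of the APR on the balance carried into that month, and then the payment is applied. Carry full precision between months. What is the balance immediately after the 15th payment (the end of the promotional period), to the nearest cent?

Promo months 1–15 at r₀ = 0%/12 = 0; months 16+ at r₁ = 18%/12 = 0.015.
After month 15 (no interest yet): B = $2,225.00 − 15·$60.00 = $1,325.00.

$1,325.00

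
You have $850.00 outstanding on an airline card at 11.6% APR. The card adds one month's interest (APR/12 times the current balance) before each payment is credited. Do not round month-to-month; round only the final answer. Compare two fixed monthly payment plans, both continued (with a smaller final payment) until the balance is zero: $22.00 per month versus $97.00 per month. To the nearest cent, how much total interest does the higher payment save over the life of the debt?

Monthly rate r = 11.6%/12 = 0.966667% = 0.00966667.
At $22.00/mo: n = ⌈−ln(1 − rB₀/P)/ln(1+r)⌉ = 49 payments (last $13.31); total interest = total paid − $850.00 = $219.31.
At $97.00/mo: 10 payments (last $19.53); total interest $42.53.
Interest saved = $219.31 − $42.53 = $176.78.

$176.78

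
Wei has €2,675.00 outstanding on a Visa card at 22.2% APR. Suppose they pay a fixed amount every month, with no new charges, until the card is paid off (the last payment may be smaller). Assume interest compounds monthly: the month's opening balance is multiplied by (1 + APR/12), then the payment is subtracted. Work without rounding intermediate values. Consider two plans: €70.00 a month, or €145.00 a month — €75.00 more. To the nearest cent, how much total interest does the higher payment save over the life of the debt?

€1,384.78

Monthly rate r = 22.2%/12 = 1.85% = 0.0185.
At €70.00/mo: n = ⌈−ln(1 − rB₀/P)/ln(1+r)⌉ = 67 payments (last €67.30); total interest = total paid − €2,675.00 = €2,012.30.
At €145.00/mo: 23 payments (last €112.52); total interest €627.52.
Interest saved = €2,012.30 − €627.52 = €1,384.78.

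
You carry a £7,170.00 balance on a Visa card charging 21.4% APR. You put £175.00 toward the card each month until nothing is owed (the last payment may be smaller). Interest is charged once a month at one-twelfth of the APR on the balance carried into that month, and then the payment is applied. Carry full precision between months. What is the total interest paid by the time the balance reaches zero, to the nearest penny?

Monthly rate r = 21.4%/12 = 1.78333% = 0.0178333.
Payoff takes n = ⌈−ln(1 − rB₀/P)/ln(1+r)⌉ = ⌈74.211⌉ = 75 payments; the last is £37.21.
Total paid = 74·£175.00 + £37.21 = £12,987.21.
Total interest = total paid − principal = £12,987.21 − £7,170.00 = £5,817.21.

£5,817.21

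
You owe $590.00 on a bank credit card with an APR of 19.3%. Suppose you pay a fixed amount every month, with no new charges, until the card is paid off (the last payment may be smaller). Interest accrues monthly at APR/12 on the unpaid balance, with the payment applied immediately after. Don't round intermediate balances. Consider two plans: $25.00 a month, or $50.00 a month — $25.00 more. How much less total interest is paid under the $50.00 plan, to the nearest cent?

Monthly rate r = 19.3%/12 = 1.60833% = 0.0160833.
At $25.00/mo: n = ⌈−ln(1 − rB₀/P)/ln(1+r)⌉ = 30 payments (last $22.94); total interest = total paid − $590.00 = $157.94.
At $50.00/mo: 14 payments (last $9.57); total interest $69.57.
Interest saved = $157.94 − $69.57 = $88.37.

$88.37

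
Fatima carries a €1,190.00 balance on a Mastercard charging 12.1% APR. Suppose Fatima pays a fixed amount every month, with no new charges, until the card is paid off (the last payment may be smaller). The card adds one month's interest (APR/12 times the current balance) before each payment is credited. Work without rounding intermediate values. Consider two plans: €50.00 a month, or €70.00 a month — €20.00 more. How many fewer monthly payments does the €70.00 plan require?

9 fewer payments

Monthly rate r = 12.1%/12 = 1.00833% = 0.0100833.
At €50.00/mo: n = ⌈−ln(1 − rB₀/P)/ln(1+r)⌉ = 28 payments (last €17.64); total interest = total paid − €1,190.00 = €177.64.
At €70.00/mo: 19 payments (last €52.02); total interest €122.02.
Payments saved = 28 − 19 = 9.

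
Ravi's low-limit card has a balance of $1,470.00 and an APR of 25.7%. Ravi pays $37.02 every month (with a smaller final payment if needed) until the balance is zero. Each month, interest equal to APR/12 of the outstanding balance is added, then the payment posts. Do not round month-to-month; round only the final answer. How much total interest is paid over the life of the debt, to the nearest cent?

$1,849.25

Monthly rate r = 25.7%/12 = 2.14167% = 0.0214167.
Payoff takes n = ⌈−ln(1 − rB₀/P)/ln(1+r)⌉ = ⌈89.659⌉ = 90 payments; the last is $24.47.
Total paid = 89·$37.02 + $24.47 = $3,319.25.
Total interest = total paid − principal = $3,319.25 − $1,470.00 = $1,849.25.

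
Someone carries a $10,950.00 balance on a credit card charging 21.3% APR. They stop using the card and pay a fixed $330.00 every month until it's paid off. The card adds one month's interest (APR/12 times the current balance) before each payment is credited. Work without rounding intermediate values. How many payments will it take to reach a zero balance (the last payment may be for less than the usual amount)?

51 months

Monthly rate r = 21.3%/12 = 1.775% = 0.01775.
Recurrence: B ← B·(1+r) − $330.00.
Month 1: interest $194.36; balance after payment $10,814.36.
Month 2: interest $191.95; balance after payment $10,676.32.
Closed form: n = −ln(1 − rB₀/P)/ln(1+r) = −ln(0.41102)/ln(1.01775) ≈ 50.534, so the balance reaches zero during payment 51.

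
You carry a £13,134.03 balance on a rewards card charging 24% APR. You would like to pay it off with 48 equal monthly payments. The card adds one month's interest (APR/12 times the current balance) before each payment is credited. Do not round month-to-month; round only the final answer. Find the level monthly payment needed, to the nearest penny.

Monthly rate r = 24%/12 = 2% = 0.02.
Level-payment amortization: P = B₀·r / (1 − (1+r)^(−n)) = 13134.03·0.02 / (1 − 1.02^(−48)).
Denominator 1 − (1+r)^(−48) = 0.613462391.
P = 262.681 / 0.613462391 ≈ 428.19.

£428.19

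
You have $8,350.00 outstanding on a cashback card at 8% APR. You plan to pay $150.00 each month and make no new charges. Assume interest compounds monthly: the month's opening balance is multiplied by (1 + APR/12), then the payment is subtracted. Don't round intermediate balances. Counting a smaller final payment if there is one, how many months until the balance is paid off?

Monthly rate r = 8%/12 = 0.666667% = 0.00666667.
Recurrence: B ← B·(1+r) − $150.00.
Month 1: interest $55.67; balance after payment $8,255.67.
Month 2: interest $55.04; balance after payment $8,160.70.
Closed form: n = −ln(1 − rB₀/P)/ln(1+r) = −ln(0.62889)/ln(1.00667) ≈ 69.802, so the balance reaches zero during payment 70.

70 months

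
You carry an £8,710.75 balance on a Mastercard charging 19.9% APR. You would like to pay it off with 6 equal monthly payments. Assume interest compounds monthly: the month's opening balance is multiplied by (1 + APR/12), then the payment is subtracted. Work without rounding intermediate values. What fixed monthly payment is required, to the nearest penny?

£1,537.21

Monthly rate r = 19.9%/12 = 1.65833% = 0.0165833.
Level-payment amortization: P = B₀·r / (1 − (1+r)^(−n)) = 8710.75·0.0165833 / (1 − 1.01658^(−6)).
Denominator 1 − (1+r)^(−6) = 0.0939710214.
P = 144.453 / 0.0939710214 ≈ 1537.21.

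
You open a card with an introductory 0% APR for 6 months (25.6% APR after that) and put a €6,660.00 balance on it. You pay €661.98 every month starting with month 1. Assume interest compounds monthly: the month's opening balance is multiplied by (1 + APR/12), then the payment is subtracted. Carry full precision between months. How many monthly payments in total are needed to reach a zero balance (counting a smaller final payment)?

11 months

Promo months 1–6 at r₀ = 0%/12 = 0; months 7+ at r₁ = 25.6%/12 = 0.0213333.
After month 6 (no interest yet): B = €6,660.00 − 6·€661.98 = €2,688.12.
Then at r₁ with €661.98/mo: n₂ = −ln(1 − r₁·B/P)/ln(1+r₁) ≈ 4.29 → 5 more payments.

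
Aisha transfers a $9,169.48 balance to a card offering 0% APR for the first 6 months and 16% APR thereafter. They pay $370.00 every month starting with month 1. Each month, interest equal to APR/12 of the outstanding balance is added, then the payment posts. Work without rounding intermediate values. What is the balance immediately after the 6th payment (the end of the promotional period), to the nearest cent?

$6,949.48

Promo months 1–6 at r₀ = 0%/12 = 0; months 7+ at r₁ = 16%/12 = 0.0133333.
After month 6 (no interest yet): B = $9,169.48 − 6·$370.00 = $6,949.48.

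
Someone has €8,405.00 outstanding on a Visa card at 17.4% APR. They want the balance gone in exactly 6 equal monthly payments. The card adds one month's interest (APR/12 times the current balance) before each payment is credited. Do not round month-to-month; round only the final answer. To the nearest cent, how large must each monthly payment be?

€1,472.78

Monthly rate r = 17.4%/12 = 1.45% = 0.0145.
Level-payment amortization: P = B₀·r / (1 − (1+r)^(−n)) = 8405.00·0.0145 / (1 − 1.0145^(−6)).
Denominator 1 − (1+r)^(−6) = 0.0827500605.
P = 121.872 / 0.0827500605 ≈ 1472.78.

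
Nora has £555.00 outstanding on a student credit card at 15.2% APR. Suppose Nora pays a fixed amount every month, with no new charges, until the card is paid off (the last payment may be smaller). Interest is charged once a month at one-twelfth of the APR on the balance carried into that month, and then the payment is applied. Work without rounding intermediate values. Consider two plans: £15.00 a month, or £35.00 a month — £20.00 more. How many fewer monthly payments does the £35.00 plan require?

Monthly rate r = 15.2%/12 = 1.26667% = 0.0126667.
At £15.00/mo: n = ⌈−ln(1 − rB₀/P)/ln(1+r)⌉ = 51 payments (last £3.60); total interest = total paid − £555.00 = £198.60.
At £35.00/mo: 18 payments (last £28.49); total interest £68.49.
Payments saved = 51 − 18 = 33.

33 fewer payments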